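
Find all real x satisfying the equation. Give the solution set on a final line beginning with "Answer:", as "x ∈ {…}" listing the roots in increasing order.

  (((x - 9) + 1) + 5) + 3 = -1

Step 1. [(((x - 9) + 1) + 5) + 3 = -1] +3 is outermost — subtract 3 both sides ⇒ sub: ((x - 9) + 1) + 5 = -4.
Step 2. [((x - 9) + 1) + 5 = -4] +5 is outermost — subtract 5 both sides, so sub: (x - 9) + 1 = -9.
Step 3. [(x - 9) + 1 = -9] peel the +1: subtract 1 from each side. So sub: x - 9 = -10.
Step 4. [x - 9 = -10] peel the -9: add 9 from each side. So sub: x = -1.

Answer: x ∈ {-1}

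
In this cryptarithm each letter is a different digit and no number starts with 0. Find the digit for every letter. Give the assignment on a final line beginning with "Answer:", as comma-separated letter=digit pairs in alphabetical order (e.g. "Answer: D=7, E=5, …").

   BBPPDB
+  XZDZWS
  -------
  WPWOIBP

Step 1. [col 1: B + S ≡ P (mod 10)] several values work for P in column 1 (B + S ≡ P (mod 10), carry-in 0); try P=3 ⇒ P=3.
Step 2. [col 1: B + S ≡ P (mod 10)] column 1 (B + S ≡ P (mod 10), carry-in 0) doesn't pin B yet; pick B=4 and continue, so B=4.
Step 3. [col 1: B + S ≡ P (mod 10)] in column 1 we have B+S≡P with carry-in 0; given B=4, P=3 and digits 3,4 already taken and all letters distinct, that pins S to 9. So S=9.
Step 4. [col 2: D + W ≡ B (mod 10)] several values work for D in column 2 (D + W ≡ B (mod 10), carry-in 1); try D=2. So D=2.
Step 5. [col 2: D + W ≡ B (mod 10)] in column 2 we have D+W≡B with carry-in 1; given D=2, B=4 and digits 2,3,4,9 already taken and all letters distinct, that pins W to 1, so W=1.
Step 6. [col 3: P + Z ≡ I (mod 10)] I=0 is one option consistent with column 3 (P + Z ≡ I (mod 10), carry-in 0) — take it ⇒ I=0.
Step 7. [col 3: P + Z ≡ I (mod 10)] in column 3 we have P+Z≡I with carry-in 0; given P=3, I=0 and digits 0,1,2,3,4,9 already taken and all letters distinct, that pins Z to 7, so Z=7.
Step 8. [col 4: P + D ≡ O (mod 10)] in column 4 we have P+D≡O with carry-in 1; given P=3, D=2 and digits 0,1,2,3,4,7,9 already taken and all letters distinct, that pins O to 6, so O=6.
Step 9. [col 6: B + X ≡ P (mod 10)] column 6 reads B+X+carry(1)=P with B=4, P=3; with digits 0,1,2,3,4,6,7,9 already taken and all letters distinct, the only value for X is 8. So X=8.

Answer: B=4, D=2, I=0, O=6, P=3, S=9, W=1, X=8, Z=7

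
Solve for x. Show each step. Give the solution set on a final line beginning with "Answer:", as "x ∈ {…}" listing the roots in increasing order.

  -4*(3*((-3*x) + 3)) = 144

Step 1. [-4*(3*((-3*x) + 3)) = 144] leading coefficient -4: divide by -4. So div: 3*((-3*x) + 3) = -36.
Step 2. [3*((-3*x) + 3) = -36] divide by the outer 3 ⇒ div: (-3*x) + 3 = -12.
Step 3. [(-3*x) + 3 = -12] -3 divides every term; factor it out, so factor: x - 1 = 4.
Step 4. [x - 1 = 4] add 1: x sits inside (… - 1). So sub: x = 5.

Answer: x ∈ {5}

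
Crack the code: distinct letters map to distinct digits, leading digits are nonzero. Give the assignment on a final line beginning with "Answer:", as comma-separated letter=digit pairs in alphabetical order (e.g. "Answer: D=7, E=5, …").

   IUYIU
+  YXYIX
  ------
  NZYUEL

Step 1. [col 1: U + X ≡ L (mod 10)] several values work for L in column 1 (U + X ≡ L (mod 10), carry-in 0); try L=5. So L=5.
Step 2. [col 1: U + X ≡ L (mod 10)] no forcing yet in column 1 (carry-in 0); U=2 is free and consistent — try it ⇒ U=2.
Step 3. [col 1: U + X ≡ L (mod 10)] in column 1 we have U+X≡L with carry-in 0; given U=2, L=5 and digits 2,5 already taken and all letters distinct, that pins X to 3. So X=3.
Step 4. [col 2: I + I ≡ E (mod 10)] no forcing yet in column 2 (carry-in 0); E=8 is free and consistent — try it, so E=8.
Step 5. [N] adding two 5-digit numbers gives at most 5+1 digits, and here it does — N is that final carry and must be 1, so N=1.
Step 6. [col 2: I + I ≡ E (mod 10)] column 2 (I + I ≡ E (mod 10), carry-in 0) doesn't pin I yet; pick I=4 and continue ⇒ I=4.
Step 7. [col 3: Y + Y ≡ U (mod 10)] column 3: given U=2, carry-in 0, and digits 1,2,3,4,5,8 already taken and all letters distinct, Y+Y≡U (mod 10) forces Y=6. So Y=6.
Step 8. [col 5: I + Y ≡ Z (mod 10)] from column 5 (I=4, Y=6, carry-in 0, digits 1,2,3,4,5,6,8 already taken and all letters distinct): Z must equal 0. So Z=0.

Answer: E=8, I=4, L=5, N=1, U=2, X=3, Y=6, Z=0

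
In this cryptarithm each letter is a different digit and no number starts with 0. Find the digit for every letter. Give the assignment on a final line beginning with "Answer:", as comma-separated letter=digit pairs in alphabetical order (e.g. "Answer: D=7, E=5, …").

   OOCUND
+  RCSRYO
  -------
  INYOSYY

Step 1. [col 1: D + O ≡ Y (mod 10)] no forcing yet in column 1 (carry-in 0); O=3 is free and consistent — try it. So O=3.
Step 2. [col 1: D + O ≡ Y (mod 10)] no forcing yet in column 1 (carry-in 0); D=5 is free and consistent — try it. So D=5.
Step 3. [I] I is the leading digit of a 7-digit sum of two 6-digit numbers; the final carry is exactly 1. So I=1.
Step 4. [col 1: D + O ≡ Y (mod 10)] from column 1 (D=5, O=3, carry-in 0, digits 1,3,5 already taken and all letters distinct): Y must equal 8 ⇒ Y=8.
Step 5. [col 2: N + Y ≡ Y (mod 10)] column 2: given Y=8, carry-in 0, and digits 1,3,5,8 already taken and all letters distinct, N+Y≡Y (mod 10) forces N=0, so N=0.
Step 6. [col 3: U + R ≡ S (mod 10)] no forcing yet in column 3 (carry-in 0); S=9 is free and consistent — try it ⇒ S=9.
Step 7. [col 3: U + R ≡ S (mod 10)] column 3 (U + R ≡ S (mod 10), carry-in 0) doesn't pin U yet; pick U=2 and continue, so U=2.
Step 8. [col 3: U + R ≡ S (mod 10)] column 3 reads U+R+carry(0)=S with U=2, S=9; with digits 0,1,2,3,5,8,9 already taken and all letters distinct, the only value for R is 7, so R=7.
Step 9. [col 4: C + S ≡ O (mod 10)] column 4 reads C+S+carry(0)=O with S=9, O=3; with digits 0,1,2,3,5,7,8,9 already taken and all letters distinct, the only value for C is 4, so C=4.

Answer: C=4, D=5, I=1, N=0, O=3, R=7, S=9, U=2, Y=8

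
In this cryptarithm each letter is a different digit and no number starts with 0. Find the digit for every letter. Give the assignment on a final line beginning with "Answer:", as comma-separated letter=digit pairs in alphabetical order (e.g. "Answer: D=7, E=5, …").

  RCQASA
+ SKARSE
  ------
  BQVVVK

Step 1. [col 1: A + E ≡ K (mod 10)] column 1 (A + E ≡ K (mod 10), carry-in 0) doesn't pin K yet; pick K=1 and continue, so K=1.
Step 2. [col 1: A + E ≡ K (mod 10)] several values work for A in column 1 (A + E ≡ K (mod 10), carry-in 0); try A=8. So A=8.
Step 3. [col 1: A + E ≡ K (mod 10)] column 1: given A=8, K=1, carry-in 0, and digits 1,8 already taken and all letters distinct, A+E≡K (mod 10) forces E=3, so E=3.
Step 4. [col 2: S + S ≡ V (mod 10)] S=2 is one option consistent with column 2 (S + S ≡ V (mod 10), carry-in 1) — take it, so S=2.
Step 5. [col 2: S + S ≡ V (mod 10)] in column 2 we have S+S≡V with carry-in 1; given S=2 and digits 1,2,3,8 already taken and all letters distinct, that pins V to 5. So V=5.
Step 6. [col 3: A + R ≡ V (mod 10)] from column 3 (A=8, V=5, carry-in 0, digits 1,2,3,5,8 already taken and all letters distinct): R must equal 7 ⇒ R=7.
Step 7. [col 4: Q + A ≡ V (mod 10)] in column 4 we have Q+A≡V with carry-in 1; given A=8, V=5 and digits 1,2,3,5,7,8 already taken and all letters distinct, that pins Q to 6, so Q=6.
Step 8. [col 5: C + K ≡ Q (mod 10)] column 5: given K=1, Q=6, carry-in 1, and digits 1,2,3,5,6,7,8 already taken and all letters distinct, C+K≡Q (mod 10) forces C=4 ⇒ C=4.
Step 9. [col 6: R + S ≡ B (mod 10)] from column 6 (R=7, S=2, carry-in 0, digits 1,2,3,4,5,6,7,8 already taken and all letters distinct): B must equal 9, so B=9.

Answer: A=8, B=9, C=4, E=3, K=1, Q=6, R=7, S=2, V=5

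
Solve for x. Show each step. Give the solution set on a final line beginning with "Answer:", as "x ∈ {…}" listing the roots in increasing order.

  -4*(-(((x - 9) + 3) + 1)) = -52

Step 1. [-4*(-(((x - 9) + 3) + 1)) = -52] leading coefficient -4: divide by -4 ⇒ div: -(((x - 9) + 3) + 1) = 13.
Step 2. [-(((x - 9) + 3) + 1) = 13] leading − — multiply by −1, so neg: ((x - 9) + 3) + 1 = -13.
Step 3. [((x - 9) + 3) + 1 = -13] subtract 1: x sits inside (… + 1). So sub: (x - 9) + 3 = -14.
Step 4. [(x - 9) + 3 = -14] 3 comes off first (subtract 3), so sub: x - 9 = -17.
Step 5. [x - 9 = -17] -9 is outermost — add 9 both sides. So sub: x = -8.

Answer: x ∈ {-8}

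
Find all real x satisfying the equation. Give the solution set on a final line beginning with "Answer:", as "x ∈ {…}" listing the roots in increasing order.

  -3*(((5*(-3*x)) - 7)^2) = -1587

Step 1. [-3*(((5*(-3*x)) - 7)^2) = -1587] -3·(inner) — divide through by -3. So div: ((5*(-3*x)) - 7)^2 = 529.
Step 2. [((5*(-3*x)) - 7)^2 = 529] √ both sides: 529 ≥ 0 gives two branches, so sqrt: (5*(-3*x)) - 7 = 23 or -23.
Step 3. [(5*(-3*x)) - 7 = 23 or -23] 7 comes off first (add 7) ⇒ sub: 5*(-3*x) = 30 or -16.
Step 4. [5*(-3*x) = 30 or -16] 5 out front; divide by 5 ⇒ div: -3*x = 6 or -16/5.
Step 5. [-3*x = 6 or -16/5] -3 out front; divide by -3. So div: x = -2 or 16/15.

Answer: x ∈ {-2, 16/15}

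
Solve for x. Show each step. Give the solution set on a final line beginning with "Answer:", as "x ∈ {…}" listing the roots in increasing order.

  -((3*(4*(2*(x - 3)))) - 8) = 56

Step 1. [-((3*(4*(2*(x - 3)))) - 8) = 56] leading − — multiply by −1, so neg: (3*(4*(2*(x - 3)))) - 8 = -56.
Step 2. [(3*(4*(2*(x - 3)))) - 8 = -56] -8 is outermost — add 8 both sides, so sub: 3*(4*(2*(x - 3))) = -48.
Step 3. [3*(4*(2*(x - 3))) = -48] 3 out front; divide by 3 ⇒ div: 4*(2*(x - 3)) = -16.
Step 4. [4*(2*(x - 3)) = -16] 4 out front; divide by 4. So div: 2*(x - 3) = -4.
Step 5. [2*(x - 3) = -4] 2 out front; divide by 2. So div: x - 3 = -2.
Step 6. [x - 3 = -2] the outer -3 inverts by adding 3, so sub: x = 1.

Answer: x ∈ {1}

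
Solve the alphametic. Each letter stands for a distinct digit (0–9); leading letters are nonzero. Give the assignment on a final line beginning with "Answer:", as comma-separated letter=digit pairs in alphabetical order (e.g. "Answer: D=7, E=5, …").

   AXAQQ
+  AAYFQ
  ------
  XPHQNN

Step 1. [col 1: Q + Q ≡ N (mod 10)] several values work for N in column 1 (Q + Q ≡ N (mod 10), carry-in 0); try N=2 ⇒ N=2.
Step 2. [col 1: Q + Q ≡ N (mod 10)] no forcing yet in column 1 (carry-in 0); Q=6 is free and consistent — try it ⇒ Q=6.
Step 3. [col 2: Q + F ≡ N (mod 10)] column 2 reads Q+F+carry(1)=N with Q=6, N=2; with digits 2,6 already taken and all letters distinct, the only value for F is 5. So F=5.
Step 4. [X] the sum has 6 digits but both addends have 5; that extra leading digit X is the final carry, namely 1. So X=1.
Step 5. [col 3: A + Y ≡ Q (mod 10)] no forcing yet in column 3 (carry-in 1); A=7 is free and consistent — try it, so A=7.
Step 6. [col 3: A + Y ≡ Q (mod 10)] column 3: given A=7, Q=6, carry-in 1, and digits 1,2,5,6,7 already taken and all letters distinct, A+Y≡Q (mod 10) forces Y=8 ⇒ Y=8.
Step 7. [col 4: X + A ≡ H (mod 10)] column 4 reads X+A+carry(1)=H with X=1, A=7; with digits 1,2,5,6,7,8 already taken and all letters distinct, the only value for H is 9. So H=9.
Step 8. [col 5: A + A ≡ P (mod 10)] column 5: given A=7, carry-in 0, and digits 1,2,5,6,7,8,9 already taken and all letters distinct, A+A≡P (mod 10) forces P=4 ⇒ P=4.

Answer: A=7, F=5, H=9, N=2, P=4, Q=6, X=1, Y=8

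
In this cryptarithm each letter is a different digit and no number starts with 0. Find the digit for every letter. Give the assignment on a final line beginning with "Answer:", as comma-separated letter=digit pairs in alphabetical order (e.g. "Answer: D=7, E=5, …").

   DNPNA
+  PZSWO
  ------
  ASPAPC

Step 1. [col 1: A + O ≡ C (mod 10)] several values work for A in column 1 (A + O ≡ C (mod 10), carry-in 0); try A=1, so A=1.
Step 2. [col 1: A + O ≡ C (mod 10)] C=8 is one option consistent with column 1 (A + O ≡ C (mod 10), carry-in 0) — take it ⇒ C=8.
Step 3. [col 1: A + O ≡ C (mod 10)] in column 1 we have A+O≡C with carry-in 0; given A=1, C=8 and digits 1,8 already taken and all letters distinct, that pins O to 7, so O=7.
Step 4. [col 2: N + W ≡ P (mod 10)] no forcing yet in column 2 (carry-in 0); P=6 is free and consistent — try it. So P=6.
Step 5. [col 2: N + W ≡ P (mod 10)] column 2 (N + W ≡ P (mod 10), carry-in 0) doesn't pin N yet; pick N=2 and continue, so N=2.
Step 6. [col 2: N + W ≡ P (mod 10)] in column 2 we have N+W≡P with carry-in 0; given N=2, P=6 and digits 1,2,6,7,8 already taken and all letters distinct, that pins W to 4. So W=4.
Step 7. [col 3: P + S ≡ A (mod 10)] column 3 reads P+S+carry(0)=A with P=6, A=1; with digits 1,2,4,6,7,8 already taken and all letters distinct, the only value for S is 5. So S=5.
Step 8. [col 4: N + Z ≡ P (mod 10)] column 4: given N=2, P=6, carry-in 1, and digits 1,2,4,5,6,7,8 already taken and all letters distinct, N+Z≡P (mod 10) forces Z=3 ⇒ Z=3.
Step 9. [col 5: D + P ≡ S (mod 10)] in column 5 we have D+P≡S with carry-in 0; given P=6, S=5 and digits 1,2,3,4,5,6,7,8 already taken and all letters distinct, that pins D to 9. So D=9.

Answer: A=1, C=8, D=9, N=2, O=7, P=6, S=5, W=4, Z=3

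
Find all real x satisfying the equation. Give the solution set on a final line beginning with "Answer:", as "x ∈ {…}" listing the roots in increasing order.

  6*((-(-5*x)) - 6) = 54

Step 1. [6*((-(-5*x)) - 6) = 54] LHS = 6·(…); ÷6 both sides. So div: (-(-5*x)) - 6 = 9.
Step 2. [(-(-5*x)) - 6 = 9] add 6: x sits inside (… - 6). So sub: -(-5*x) = 15.
Step 3. [-(-5*x) = 15] LHS negated; negate both sides ⇒ neg: -5*x = -15.
Step 4. [-5*x = -15] LHS = -5·(…); ÷-5 both sides, so div: x = 3.

Answer: x ∈ {3}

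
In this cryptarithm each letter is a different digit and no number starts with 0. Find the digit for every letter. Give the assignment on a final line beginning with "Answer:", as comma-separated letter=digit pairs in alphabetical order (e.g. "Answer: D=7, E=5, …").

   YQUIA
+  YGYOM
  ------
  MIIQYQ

Step 1. [col 1: A + M ≡ Q (mod 10)] column 1 (A + M ≡ Q (mod 10), carry-in 0) doesn't pin Q yet; pick Q=5 and continue, so Q=5.
Step 2. [col 1: A + M ≡ Q (mod 10)] A=4 is one option consistent with column 1 (A + M ≡ Q (mod 10), carry-in 0) — take it. So A=4.
Step 3. [col 1: A + M ≡ Q (mod 10)] column 1: given A=4, Q=5, carry-in 0, and digits 4,5 already taken and all letters distinct, A+M≡Q (mod 10) forces M=1 ⇒ M=1.
Step 4. [col 2: I + O ≡ Y (mod 10)] O=2 is one option consistent with column 2 (I + O ≡ Y (mod 10), carry-in 0) — take it, so O=2.
Step 5. [col 2: I + O ≡ Y (mod 10)] no forcing yet in column 2 (carry-in 0); I=6 is free and consistent — try it ⇒ I=6.
Step 6. [col 2: I + O ≡ Y (mod 10)] in column 2 we have I+O≡Y with carry-in 0; given I=6, O=2 and digits 1,2,4,5,6 already taken and all letters distinct, that pins Y to 8 ⇒ Y=8.
Step 7. [col 3: U + Y ≡ Q (mod 10)] column 3: given Y=8, Q=5, carry-in 0, and digits 1,2,4,5,6,8 already taken and all letters distinct, U+Y≡Q (mod 10) forces U=7 ⇒ U=7.
Step 8. [col 4: Q + G ≡ I (mod 10)] column 4 reads Q+G+carry(1)=I with Q=5, I=6; with digits 1,2,4,5,6,7,8 already taken and all letters distinct, the only value for G is 0 ⇒ G=0.

Answer: A=4, G=0, I=6, M=1, O=2, Q=5, U=7, Y=8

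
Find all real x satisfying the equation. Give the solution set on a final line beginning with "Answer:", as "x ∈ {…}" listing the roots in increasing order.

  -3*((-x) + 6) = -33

Step 1. [-3*((-x) + 6) = -33] LHS = -3·(…); ÷-3 both sides ⇒ div: (-x) + 6 = 11.
Step 2. [(-x) + 6 = 11] the outer +6 inverts by subtracting 6 ⇒ sub: -x = 5.
Step 3. [-x = 5] LHS negated; negate both sides ⇒ neg: x = -5.

Answer: x ∈ {-5}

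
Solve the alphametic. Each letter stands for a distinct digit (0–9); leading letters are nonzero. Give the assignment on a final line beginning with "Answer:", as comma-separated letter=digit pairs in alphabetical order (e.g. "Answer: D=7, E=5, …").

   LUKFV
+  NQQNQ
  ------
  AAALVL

Step 1. [col 1: V + Q ≡ L (mod 10)] several values work for V in column 1 (V + Q ≡ L (mod 10), carry-in 0); try V=5. So V=5.
Step 2. [A] the sum has 6 digits but both addends have 5; that extra leading digit A is the final carry, namely 1. So A=1.
Step 3. [col 1: V + Q ≡ L (mod 10)] column 1 (V + Q ≡ L (mod 10), carry-in 0) doesn't pin Q yet; pick Q=7 and continue, so Q=7.
Step 4. [col 1: V + Q ≡ L (mod 10)] column 1: given V=5, Q=7, carry-in 0, and digits 1,5,7 already taken and all letters distinct, V+Q≡L (mod 10) forces L=2, so L=2.
Step 5. [col 2: F + N ≡ V (mod 10)] column 2 (F + N ≡ V (mod 10), carry-in 1) doesn't pin F yet; pick F=6 and continue ⇒ F=6.
Step 6. [col 2: F + N ≡ V (mod 10)] column 2 reads F+N+carry(1)=V with F=6, V=5; with digits 1,2,5,6,7 already taken and all letters distinct, the only value for N is 8 ⇒ N=8.
Step 7. [col 3: K + Q ≡ L (mod 10)] column 3 reads K+Q+carry(1)=L with Q=7, L=2; with digits 1,2,5,6,7,8 already taken and all letters distinct, the only value for K is 4 ⇒ K=4.
Step 8. [col 4: U + Q ≡ A (mod 10)] column 4 reads U+Q+carry(1)=A with Q=7, A=1; with digits 1,2,4,5,6,7,8 already taken and all letters distinct, the only value for U is 3 ⇒ U=3.

Answer: A=1, F=6, K=4, L=2, N=8, Q=7, U=3, V=5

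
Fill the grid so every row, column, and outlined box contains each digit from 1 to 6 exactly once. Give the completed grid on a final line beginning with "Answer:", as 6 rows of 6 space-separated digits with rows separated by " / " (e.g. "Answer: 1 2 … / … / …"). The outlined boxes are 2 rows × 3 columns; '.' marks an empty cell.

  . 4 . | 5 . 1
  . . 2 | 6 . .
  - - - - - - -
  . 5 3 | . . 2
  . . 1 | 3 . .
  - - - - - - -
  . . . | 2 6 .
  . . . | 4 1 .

Step 1. [r3c1∈{4,6}] 6 has one home in row 3: r3c1 ⇒ r3c1=6.
Step 2. [r1c1∈{3}] r1c1 has the single candidate 3, so r1c1=3.
Step 3. [r4c1∈{2,4}] across box 3, 4 lands solely at r4c1 ⇒ r4c1=4.
Step 4. [r2c1∈{1,5}] across row 2, 5 lands solely at r2c1 ⇒ r2c1=5.
Step 5. [r6c2∈{2,3,6}] r6c2 is the only open cell in col 2 admitting 6, so r6c2=6.
Step 6. [r6c6∈{3,5}] across row 6, 3 lands solely at r6c6, so r6c6=3.
Step 7. [r5c6∈{5}] only 5 remains possible at r5c6. So r5c6=5.
Step 8. [r2c2∈{1}] nothing but 1 survives at r2c2, so r2c2=1.
Step 9. [r3c5∈{4}] r3c5's peers cover all but 4 ⇒ r3c5=4.
Step 10. [r3c4∈{1}] nothing but 1 survives at r3c4 ⇒ r3c4=1.
Step 11. [r6c1∈{2}] r6c1's peers cover all but 2. So r6c1=2.
Step 12. [r6c3∈{5}] r6c3's peers cover all but 5, so r6c3=5.
Step 13. [r5c2∈{3}] only 3 remains possible at r5c2, so r5c2=3.
Step 14. [r2c6∈{4}] r2c6 has the single candidate 4, so r2c6=4.
Step 15. [r2c5∈{3}] r2c5's peers cover all but 3 ⇒ r2c5=3.
Step 16. [r4c5∈{5}] r4c5 is down to just 5 ⇒ r4c5=5.
Step 17. [r4c6∈{6}] nothing but 6 survives at r4c6. So r4c6=6.
Step 18. [r5c3∈{4}] nothing but 4 survives at r5c3 ⇒ r5c3=4.
Step 19. [r4c2∈{2}] only 2 remains possible at r4c2. So r4c2=2.
Step 20. [r1c3∈{6}] r1c3 is down to just 6, so r1c3=6.
Step 21. [r5c1∈{1}] r5c1 is down to just 1, so r5c1=1.
Step 22. [r1c5∈{2}] only 2 remains possible at r1c5 ⇒ r1c5=2.

Answer: 3 4 6 5 2 1 / 5 1 2 6 3 4 / 6 5 3 1 4 2 / 4 2 1 3 5 6 / 1 3 4 2 6 5 / 2 6 5 4 1 3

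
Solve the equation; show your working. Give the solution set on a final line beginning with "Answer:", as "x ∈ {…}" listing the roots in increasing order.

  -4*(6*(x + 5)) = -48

Step 1. [-4*(6*(x + 5)) = -48] divide by the outer -4, so div: 6*(x + 5) = 12.
Step 2. [6*(x + 5) = 12] 6 out front; divide by 6 ⇒ div: x + 5 = 2.
Step 3. [x + 5 = 2] subtract 5: x sits inside (… + 5). So sub: x = -3.

Answer: x ∈ {-3}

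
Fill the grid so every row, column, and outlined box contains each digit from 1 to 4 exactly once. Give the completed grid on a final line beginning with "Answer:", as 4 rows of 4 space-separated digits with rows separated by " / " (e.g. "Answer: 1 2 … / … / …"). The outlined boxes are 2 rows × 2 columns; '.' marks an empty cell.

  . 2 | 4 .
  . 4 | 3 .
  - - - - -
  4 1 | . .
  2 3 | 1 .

Step 1. [r2c1∈{1}] nothing but 1 survives at r2c1. So r2c1=1.
Step 2. [r3c4∈{2,3}] 3 has one home in row 3: r3c4, so r3c4=3.
Step 3. [r1c4∈{1}] r1c4 has the single candidate 1 ⇒ r1c4=1.
Step 4. [r2c4∈{2}] only 2 remains possible at r2c4. So r2c4=2.
Step 5. [r1c1∈{3}] r1c1 has the single candidate 3, so r1c1=3.
Step 6. [r3c3∈{2}] r3c3 has the single candidate 2. So r3c3=2.
Step 7. [r4c4∈{4}] r4c4 has the single candidate 4, so r4c4=4.

Answer: 3 2 4 1 / 1 4 3 2 / 4 1 2 3 / 2 3 1 4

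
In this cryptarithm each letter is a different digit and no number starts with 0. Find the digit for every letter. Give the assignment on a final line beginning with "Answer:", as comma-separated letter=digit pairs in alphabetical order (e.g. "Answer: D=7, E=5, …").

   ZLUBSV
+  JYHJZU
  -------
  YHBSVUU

Step 1. [Y] Y is the leading digit of a 7-digit sum of two 6-digit numbers; the final carry is exactly 1, so Y=1.
Step 2. [col 1: V + U ≡ U (mod 10)] from column 1 (nothing yet, carry-in 0, digits 1 already taken and all letters distinct): V must equal 0, so V=0.
Step 3. [col 1: V + U ≡ U (mod 10)] U=6 is one option consistent with column 1 (V + U ≡ U (mod 10), carry-in 0) — take it ⇒ U=6.
Step 4. [col 2: S + Z ≡ U (mod 10)] column 2 (S + Z ≡ U (mod 10), carry-in 0) doesn't pin Z yet; pick Z=7 and continue. So Z=7.
Step 5. [col 2: S + Z ≡ U (mod 10)] from column 2 (Z=7, U=6, carry-in 0, digits 0,1,6,7 already taken and all letters distinct): S must equal 9, so S=9.
Step 6. [col 3: B + J ≡ V (mod 10)] no forcing yet in column 3 (carry-in 1); J=5 is free and consistent — try it, so J=5.
Step 7. [col 3: B + J ≡ V (mod 10)] column 3 reads B+J+carry(1)=V with J=5, V=0; with digits 0,1,5,6,7,9 already taken and all letters distinct, the only value for B is 4 ⇒ B=4.
Step 8. [col 4: U + H ≡ S (mod 10)] column 4: given U=6, S=9, carry-in 1, and digits 0,1,4,5,6,7,9 already taken and all letters distinct, U+H≡S (mod 10) forces H=2. So H=2.
Step 9. [col 5: L + Y ≡ B (mod 10)] column 5: given Y=1, B=4, carry-in 0, and digits 0,1,2,4,5,6,7,9 already taken and all letters distinct, L+Y≡B (mod 10) forces L=3. So L=3.

Answer: B=4, H=2, J=5, L=3, S=9, U=6, V=0, Y=1, Z=7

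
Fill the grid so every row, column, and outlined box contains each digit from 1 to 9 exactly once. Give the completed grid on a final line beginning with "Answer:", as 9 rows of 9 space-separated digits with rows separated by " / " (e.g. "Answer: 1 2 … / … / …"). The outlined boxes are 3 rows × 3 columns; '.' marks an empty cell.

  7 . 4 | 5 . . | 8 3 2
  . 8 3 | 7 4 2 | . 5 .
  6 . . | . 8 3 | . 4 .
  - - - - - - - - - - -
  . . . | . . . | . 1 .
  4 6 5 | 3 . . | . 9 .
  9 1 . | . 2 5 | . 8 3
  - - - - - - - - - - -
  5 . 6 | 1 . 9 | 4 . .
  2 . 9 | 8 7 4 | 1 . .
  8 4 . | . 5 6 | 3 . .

Step 1. [r5c9∈{7}] r5c9 is down to just 7, so r5c9=7.
Step 2. [r3c4∈{9}] r3c4 is down to just 9, so r3c4=9.
Step 3. [r6c7∈{6}] r6c7 has the single candidate 6. So r6c7=6.
Step 4. [r6c3∈{7}] r6c3 has the single candidate 7 ⇒ r6c3=7.
Step 5. [r2c9∈{1,6,9}] row 2 places 6 nowhere but r2c9. So r2c9=6.
Step 6. [r5c6∈{1,8}] r5c6 is the only open cell in row 5 admitting 8 ⇒ r5c6=8.
Step 7. [r8c2∈{3}] r8c2's peers cover all but 3 ⇒ r8c2=3.
Step 8. [r4c2∈{2}] only 2 remains possible at r4c2, so r4c2=2.
Step 9. [r9c8∈{2,7}] r9c8 is the only open cell in row 9 admitting 7. So r9c8=7.
Step 10. [r4c9∈{4,5}] 4 has one home in col 9: r4c9, so r4c9=4.
Step 11. [r1c5∈{1,6}] 6 has one home in row 1: r1c5. So r1c5=6.
Step 12. [r2c1∈{1}] r2c1's peers cover all but 1, so r2c1=1.
Step 13. [r3c2∈{5}] nothing but 5 survives at r3c2 ⇒ r3c2=5.
Step 14. [r1c2∈{9}] nothing but 9 survives at r1c2. So r1c2=9.
Step 15. [r8c9∈{5}] only 5 remains possible at r8c9 ⇒ r8c9=5.
Step 16. [r7c2∈{7}] r7c2 has the single candidate 7 ⇒ r7c2=7.
Step 17. [r3c7∈{7}] r3c7 is down to just 7. So r3c7=7.
Step 18. [r7c9∈{8}] r7c9 is down to just 8, so r7c9=8.
Step 19. [r7c5∈{3}] r7c5 has the single candidate 3, so r7c5=3.
Step 20. [r4c4∈{6}] r4c4 is down to just 6. So r4c4=6.
Step 21. [r6c4∈{4}] only 4 remains possible at r6c4. So r6c4=4.
Step 22. [r9c4∈{2}] r9c4 has the single candidate 2, so r9c4=2.
Step 23. [r7c8∈{2}] r7c8 has the single candidate 2. So r7c8=2.
Step 24. [r4c3∈{8}] only 8 remains possible at r4c3, so r4c3=8.
Step 25. [r4c5∈{9}] r4c5 is down to just 9, so r4c5=9.
Step 26. [r2c7∈{9}] only 9 remains possible at r2c7, so r2c7=9.
Step 27. [r5c7∈{2}] only 2 remains possible at r5c7. So r5c7=2.
Step 28. [r9c3∈{1}] nothing but 1 survives at r9c3, so r9c3=1.
Step 29. [r8c8∈{6}] r8c8 has the single candidate 6, so r8c8=6.
Step 30. [r4c6∈{7}] nothing but 7 survives at r4c6 ⇒ r4c6=7.
Step 31. [r4c7∈{5}] r4c7 is down to just 5. So r4c7=5.
Step 32. [r4c1∈{3}] r4c1 is down to just 3. So r4c1=3.
Step 33. [r9c9∈{9}] r9c9's peers cover all but 9 ⇒ r9c9=9.
Step 34. [r3c3∈{2}] r3c3 is down to just 2. So r3c3=2.
Step 35. [r3c9∈{1}] nothing but 1 survives at r3c9 ⇒ r3c9=1.
Step 36. [r1c6∈{1}] r1c6 has the single candidate 1. So r1c6=1.
Step 37. [r5c5∈{1}] only 1 remains possible at r5c5 ⇒ r5c5=1.

Answer: 7 9 4 5 6 1 8 3 2 / 1 8 3 7 4 2 9 5 6 / 6 5 2 9 8 3 7 4 1 / 3 2 8 6 9 7 5 1 4 / 4 6 5 3 1 8 2 9 7 / 9 1 7 4 2 5 6 8 3 / 5 7 6 1 3 9 4 2 8 / 2 3 9 8 7 4 1 6 5 / 8 4 1 2 5 6 3 7 9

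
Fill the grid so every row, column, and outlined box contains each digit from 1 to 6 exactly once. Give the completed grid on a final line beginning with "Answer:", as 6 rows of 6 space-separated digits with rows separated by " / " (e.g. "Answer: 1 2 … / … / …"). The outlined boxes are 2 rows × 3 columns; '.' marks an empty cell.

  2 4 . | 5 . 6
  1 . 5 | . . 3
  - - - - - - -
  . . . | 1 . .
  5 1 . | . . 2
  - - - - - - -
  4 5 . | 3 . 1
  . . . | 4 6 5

Step 1. [r3c1∈{3,6}] across col 1, 6 lands solely at r3c1, so r3c1=6.
Step 2. [r3c6∈{4}] r3c6 is down to just 4. So r3c6=4.
Step 3. [r1c3∈{3}] r1c3 has the single candidate 3 ⇒ r1c3=3.
Step 4. [r3c3∈{2}] r3c3's peers cover all but 2, so r3c3=2.
Step 5. [r3c2∈{3}] r3c2 is down to just 3, so r3c2=3.
Step 6. [r2c5∈{2,4}] across row 2, 4 lands solely at r2c5 ⇒ r2c5=4.
Step 7. [r2c2∈{6}] r2c2 has the single candidate 6 ⇒ r2c2=6.
Step 8. [r4c5∈{3}] r4c5's peers cover all but 3 ⇒ r4c5=3.
Step 9. [r5c5∈{2}] r5c5 has the single candidate 2 ⇒ r5c5=2.
Step 10. [r4c4∈{6}] r4c4 has the single candidate 6. So r4c4=6.
Step 11. [r2c4∈{2}] r2c4 has the single candidate 2 ⇒ r2c4=2.
Step 12. [r1c5∈{1}] r1c5's peers cover all but 1. So r1c5=1.
Step 13. [r3c5∈{5}] only 5 remains possible at r3c5 ⇒ r3c5=5.
Step 14. [r6c2∈{2}] r6c2 is down to just 2. So r6c2=2.
Step 15. [r6c3∈{1}] r6c3 has the single candidate 1 ⇒ r6c3=1.
Step 16. [r6c1∈{3}] r6c1 has the single candidate 3, so r6c1=3.
Step 17. [r5c3∈{6}] nothing but 6 survives at r5c3 ⇒ r5c3=6.
Step 18. [r4c3∈{4}] nothing but 4 survives at r4c3, so r4c3=4.

Answer: 2 4 3 5 1 6 / 1 6 5 2 4 3 / 6 3 2 1 5 4 / 5 1 4 6 3 2 / 4 5 6 3 2 1 / 3 2 1 4 6 5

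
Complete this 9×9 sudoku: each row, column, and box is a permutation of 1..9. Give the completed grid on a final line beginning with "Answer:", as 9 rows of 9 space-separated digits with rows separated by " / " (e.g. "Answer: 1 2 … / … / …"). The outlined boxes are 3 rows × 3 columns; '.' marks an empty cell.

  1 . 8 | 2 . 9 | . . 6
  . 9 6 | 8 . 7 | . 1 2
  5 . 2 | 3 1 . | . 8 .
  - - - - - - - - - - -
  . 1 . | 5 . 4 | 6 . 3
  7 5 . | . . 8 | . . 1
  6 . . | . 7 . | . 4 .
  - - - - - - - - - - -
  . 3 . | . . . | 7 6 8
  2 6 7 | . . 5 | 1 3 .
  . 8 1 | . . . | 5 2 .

Step 1. [r5c8∈{9}] r5c8 is down to just 9. So r5c8=9.
Step 2. [r4c5∈{2,9}] row 4 places 2 nowhere but r4c5. So r4c5=2.
Step 3. [r6c4∈{1,9}] in box 5, 9 fits only at r6c4 ⇒ r6c4=9.
Step 4. [r8c4∈{4}] r8c4's peers cover all but 4, so r8c4=4.
Step 5. [r3c9∈{4,7,9}] in col 9, 7 fits only at r3c9 ⇒ r3c9=7.
Step 6. [r7c5∈{9}] r7c5 has the single candidate 9 ⇒ r7c5=9.
Step 7. [r3c2∈{4}] r3c2 has the single candidate 4. So r3c2=4.
Step 8. [r9c1∈{4,9}] box 7 places 9 nowhere but r9c1, so r9c1=9.
Step 9. [r2c5∈{4,5}] row 2 places 5 nowhere but r2c5. So r2c5=5.
Step 10. [r5c4∈{6}] r5c4 has the single candidate 6 ⇒ r5c4=6.
Step 11. [r5c5∈{3}] r5c5 is down to just 3 ⇒ r5c5=3.
Step 12. [r2c7∈{3,4}] in row 2, 4 fits only at r2c7, so r2c7=4.
Step 13. [r7c4∈{1}] nothing but 1 survives at r7c4, so r7c4=1.
Step 14. [r7c1∈{4}] r7c1 has the single candidate 4 ⇒ r7c1=4.
Step 15. [r6c2∈{2}] only 2 remains possible at r6c2, so r6c2=2.
Step 16. [r9c6∈{3,6}] across row 9, 3 lands solely at r9c6. So r9c6=3.
Step 17. [r8c5∈{8}] r8c5's peers cover all but 8 ⇒ r8c5=8.
Step 18. [r1c5∈{4}] r1c5 is down to just 4. So r1c5=4.
Step 19. [r1c8∈{5}] r1c8 is down to just 5 ⇒ r1c8=5.
Step 20. [r9c4∈{7}] r9c4's peers cover all but 7 ⇒ r9c4=7.
Step 21. [r3c6∈{6}] nothing but 6 survives at r3c6. So r3c6=6.
Step 22. [r3c7∈{9}] r3c7's peers cover all but 9. So r3c7=9.
Step 23. [r4c1∈{8}] nothing but 8 survives at r4c1, so r4c1=8.
Step 24. [r1c7∈{3}] r1c7 is down to just 3 ⇒ r1c7=3.
Step 25. [r9c9∈{4}] r9c9 is down to just 4 ⇒ r9c9=4.
Step 26. [r5c3∈{4}] r5c3's peers cover all but 4, so r5c3=4.
Step 27. [r7c6∈{2}] only 2 remains possible at r7c6, so r7c6=2.
Step 28. [r6c6∈{1}] r6c6 is down to just 1 ⇒ r6c6=1.
Step 29. [r5c7∈{2}] r5c7 has the single candidate 2. So r5c7=2.
Step 30. [r8c9∈{9}] r8c9 is down to just 9. So r8c9=9.
Step 31. [r4c3∈{9}] r4c3's peers cover all but 9 ⇒ r4c3=9.
Step 32. [r1c2∈{7}] nothing but 7 survives at r1c2, so r1c2=7.
Step 33. [r9c5∈{6}] nothing but 6 survives at r9c5, so r9c5=6.
Step 34. [r6c7∈{8}] r6c7 is down to just 8, so r6c7=8.
Step 35. [r6c3∈{3}] r6c3's peers cover all but 3, so r6c3=3.
Step 36. [r2c1∈{3}] r2c1 has the single candidate 3. So r2c1=3.
Step 37. [r4c8∈{7}] r4c8's peers cover all but 7, so r4c8=7.
Step 38. [r7c3∈{5}] nothing but 5 survives at r7c3. So r7c3=5.
Step 39. [r6c9∈{5}] r6c9 has the single candidate 5 ⇒ r6c9=5.

Answer: 1 7 8 2 4 9 3 5 6 / 3 9 6 8 5 7 4 1 2 / 5 4 2 3 1 6 9 8 7 / 8 1 9 5 2 4 6 7 3 / 7 5 4 6 3 8 2 9 1 / 6 2 3 9 7 1 8 4 5 / 4 3 5 1 9 2 7 6 8 / 2 6 7 4 8 5 1 3 9 / 9 8 1 7 6 3 5 2 4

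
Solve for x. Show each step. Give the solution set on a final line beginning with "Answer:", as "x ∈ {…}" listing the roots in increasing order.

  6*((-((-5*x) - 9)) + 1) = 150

Step 1. [6*((-((-5*x) - 9)) + 1) = 150] leading coefficient 6: divide by 6, so div: (-((-5*x) - 9)) + 1 = 25.
Step 2. [(-((-5*x) - 9)) + 1 = 25] subtract 1: x sits inside (… + 1), so sub: -((-5*x) - 9) = 24.
Step 3. [-((-5*x) - 9) = 24] flip signs both sides ⇒ neg: (-5*x) - 9 = -24.
Step 4. [(-5*x) - 9 = -24] peel the -9: add 9 from each side ⇒ sub: -5*x = -15.
Step 5. [-5*x = -15] LHS = -5·(…); ÷-5 both sides. So div: x = 3.

Answer: x ∈ {3}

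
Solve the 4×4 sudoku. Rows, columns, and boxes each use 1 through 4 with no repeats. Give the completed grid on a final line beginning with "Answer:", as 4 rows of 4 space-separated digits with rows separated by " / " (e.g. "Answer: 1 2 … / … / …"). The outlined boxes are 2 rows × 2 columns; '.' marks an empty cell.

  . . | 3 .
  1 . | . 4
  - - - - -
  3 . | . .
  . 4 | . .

Step 1. [r4c1∈{2}] only 2 remains possible at r4c1 ⇒ r4c1=2.
Step 2. [r4c3∈{1}] r4c3 has the single candidate 1 ⇒ r4c3=1.
Step 3. [r2c3∈{2}] nothing but 2 survives at r2c3, so r2c3=2.
Step 4. [r1c4∈{1}] r1c4's peers cover all but 1 ⇒ r1c4=1.
Step 5. [r3c2∈{1}] r3c2 is down to just 1. So r3c2=1.
Step 6. [r1c1∈{4}] nothing but 4 survives at r1c1. So r1c1=4.
Step 7. [r4c4∈{3}] r4c4 is down to just 3, so r4c4=3.
Step 8. [r1c2∈{2}] nothing but 2 survives at r1c2. So r1c2=2.
Step 9. [r3c4∈{2}] nothing but 2 survives at r3c4, so r3c4=2.
Step 10. [r3c3∈{4}] only 4 remains possible at r3c3, so r3c3=4.
Step 11. [r2c2∈{3}] r2c2 has the single candidate 3 ⇒ r2c2=3.

Answer: 4 2 3 1 / 1 3 2 4 / 3 1 4 2 / 2 4 1 3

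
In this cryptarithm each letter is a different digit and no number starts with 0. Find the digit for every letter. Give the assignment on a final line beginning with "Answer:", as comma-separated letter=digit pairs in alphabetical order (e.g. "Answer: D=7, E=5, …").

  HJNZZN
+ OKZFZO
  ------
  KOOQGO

Step 1. [col 1: N + O ≡ O (mod 10)] column 1: given nothing yet, carry-in 0, and all letters distinct, none taken yet, N+O≡O (mod 10) forces N=0 ⇒ N=0.
Step 2. [col 1: N + O ≡ O (mod 10)] several values work for O in column 1 (N + O ≡ O (mod 10), carry-in 0); try O=5 ⇒ O=5.
Step 3. [col 2: Z + Z ≡ G (mod 10)] column 2 (Z + Z ≡ G (mod 10), carry-in 0) doesn't pin G yet; pick G=8 and continue, so G=8.
Step 4. [col 2: Z + Z ≡ G (mod 10)] several values work for Z in column 2 (Z + Z ≡ G (mod 10), carry-in 0); try Z=4. So Z=4.
Step 5. [col 3: Z + F ≡ Q (mod 10)] several values work for Q in column 3 (Z + F ≡ Q (mod 10), carry-in 0); try Q=1, so Q=1.
Step 6. [col 3: Z + F ≡ Q (mod 10)] from column 3 (Z=4, Q=1, carry-in 0, digits 0,1,4,5,8 already taken and all letters distinct): F must equal 7, so F=7.
Step 7. [col 5: J + K ≡ O (mod 10)] column 5 (J + K ≡ O (mod 10), carry-in 0) doesn't pin K yet; pick K=9 and continue. So K=9.
Step 8. [col 5: J + K ≡ O (mod 10)] column 5: given K=9, O=5, carry-in 0, and digits 0,1,4,5,7,8,9 already taken and all letters distinct, J+K≡O (mod 10) forces J=6. So J=6.
Step 9. [col 6: H + O ≡ K (mod 10)] column 6: given O=5, K=9, carry-in 1, and digits 0,1,4,5,6,7,8,9 already taken and all letters distinct, H+O≡K (mod 10) forces H=3. So H=3.

Answer: F=7, G=8, H=3, J=6, K=9, N=0, O=5, Q=1, Z=4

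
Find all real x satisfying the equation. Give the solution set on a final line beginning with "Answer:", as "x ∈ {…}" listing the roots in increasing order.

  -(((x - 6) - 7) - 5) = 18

Step 1. [-(((x - 6) - 7) - 5) = 18] leading − — multiply by −1. So neg: ((x - 6) - 7) - 5 = -18.
Step 2. [((x - 6) - 7) - 5 = -18] add 5: x sits inside (… - 5), so sub: (x - 6) - 7 = -13.
Step 3. [(x - 6) - 7 = -13] the outer -7 inverts by adding 7 ⇒ sub: x - 6 = -6.
Step 4. [x - 6 = -6] peel the -6: add 6 from each side, so sub: x = 0.

Answer: x ∈ {0}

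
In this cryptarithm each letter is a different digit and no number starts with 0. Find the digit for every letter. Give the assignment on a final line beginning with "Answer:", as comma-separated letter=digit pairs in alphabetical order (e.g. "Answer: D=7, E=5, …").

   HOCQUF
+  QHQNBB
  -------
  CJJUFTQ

Step 1. [col 1: F + B ≡ Q (mod 10)] several values work for B in column 1 (F + B ≡ Q (mod 10), carry-in 0); try B=2, so B=2.
Step 2. [col 1: F + B ≡ Q (mod 10)] no forcing yet in column 1 (carry-in 0); F=3 is free and consistent — try it ⇒ F=3.
Step 3. [C] the sum has 7 digits but both addends have 6; that extra leading digit C is the final carry, namely 1. So C=1.
Step 4. [col 1: F + B ≡ Q (mod 10)] column 1 reads F+B+carry(0)=Q with F=3, B=2; with digits 1,2,3 already taken and all letters distinct, the only value for Q is 5 ⇒ Q=5.
Step 5. [col 2: U + B ≡ T (mod 10)] column 2 (U + B ≡ T (mod 10), carry-in 0) doesn't pin T yet; pick T=9 and continue ⇒ T=9.
Step 6. [col 2: U + B ≡ T (mod 10)] column 2 reads U+B+carry(0)=T with B=2, T=9; with digits 1,2,3,5,9 already taken and all letters distinct, the only value for U is 7, so U=7.
Step 7. [col 3: Q + N ≡ F (mod 10)] column 3 reads Q+N+carry(0)=F with Q=5, F=3; with digits 1,2,3,5,7,9 already taken and all letters distinct, the only value for N is 8 ⇒ N=8.
Step 8. [col 5: O + H ≡ J (mod 10)] column 5 reads O+H+carry(0)=J with nothing yet; with digits 1,2,3,5,7,8,9 already taken and all letters distinct, the only value for J is 0. So J=0.
Step 9. [col 5: O + H ≡ J (mod 10)] H=4 is one option consistent with column 5 (O + H ≡ J (mod 10), carry-in 0) — take it ⇒ H=4.
Step 10. [col 5: O + H ≡ J (mod 10)] column 5 reads O+H+carry(0)=J with H=4, J=0; with digits 0,1,2,3,4,5,7,8,9 already taken and all letters distinct, the only value for O is 6 ⇒ O=6.

Answer: B=2, C=1, F=3, H=4, J=0, N=8, O=6, Q=5, T=9, U=7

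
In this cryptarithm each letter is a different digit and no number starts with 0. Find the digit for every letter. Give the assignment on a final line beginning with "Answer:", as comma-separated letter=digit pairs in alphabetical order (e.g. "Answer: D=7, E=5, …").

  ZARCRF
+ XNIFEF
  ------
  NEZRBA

Step 1. [col 1: F + F ≡ A (mod 10)] no forcing yet in column 1 (carry-in 0); A=8 is free and consistent — try it. So A=8.
Step 2. [col 1: F + F ≡ A (mod 10)] column 1 (F + F ≡ A (mod 10), carry-in 0) doesn't pin F yet; pick F=9 and continue. So F=9.
Step 3. [col 2: R + E ≡ B (mod 10)] column 2 (R + E ≡ B (mod 10), carry-in 1) doesn't pin R yet; pick R=0 and continue, so R=0.
Step 4. [col 2: R + E ≡ B (mod 10)] column 2 (R + E ≡ B (mod 10), carry-in 1) doesn't pin B yet; pick B=6 and continue ⇒ B=6.
Step 5. [col 2: R + E ≡ B (mod 10)] from column 2 (R=0, B=6, carry-in 1, digits 0,6,8,9 already taken and all letters distinct): E must equal 5, so E=5.
Step 6. [col 3: C + F ≡ R (mod 10)] in column 3 we have C+F≡R with carry-in 0; given F=9, R=0 and digits 0,5,6,8,9 already taken and all letters distinct, that pins C to 1. So C=1.
Step 7. [col 4: R + I ≡ Z (mod 10)] no forcing yet in column 4 (carry-in 1); Z=4 is free and consistent — try it ⇒ Z=4.
Step 8. [col 4: R + I ≡ Z (mod 10)] column 4: given R=0, Z=4, carry-in 1, and digits 0,1,4,5,6,8,9 already taken and all letters distinct, R+I≡Z (mod 10) forces I=3. So I=3.
Step 9. [col 5: A + N ≡ E (mod 10)] column 5: given A=8, E=5, carry-in 0, and digits 0,1,3,4,5,6,8,9 already taken and all letters distinct, A+N≡E (mod 10) forces N=7, so N=7.
Step 10. [col 6: Z + X ≡ N (mod 10)] column 6: given Z=4, N=7, carry-in 1, and digits 0,1,3,4,5,6,7,8,9 already taken and all letters distinct, Z+X≡N (mod 10) forces X=2. So X=2.

Answer: A=8, B=6, C=1, E=5, F=9, I=3, N=7, R=0, X=2, Z=4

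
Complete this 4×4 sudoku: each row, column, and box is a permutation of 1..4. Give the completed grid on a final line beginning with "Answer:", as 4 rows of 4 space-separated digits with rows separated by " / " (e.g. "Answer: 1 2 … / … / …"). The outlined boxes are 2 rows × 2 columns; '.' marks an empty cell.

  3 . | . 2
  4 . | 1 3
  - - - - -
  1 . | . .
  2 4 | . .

Step 1. [r3c3∈{2,3,4}] in row 3, 2 fits only at r3c3, so r3c3=2.
Step 2. [r4c4∈{1}] only 1 remains possible at r4c4. So r4c4=1.
Step 3. [r3c2∈{3}] only 3 remains possible at r3c2 ⇒ r3c2=3.
Step 4. [r3c4∈{4}] r3c4 is down to just 4, so r3c4=4.
Step 5. [r2c2∈{2}] nothing but 2 survives at r2c2 ⇒ r2c2=2.
Step 6. [r1c3∈{4}] only 4 remains possible at r1c3 ⇒ r1c3=4.
Step 7. [r4c3∈{3}] r4c3 is down to just 3. So r4c3=3.
Step 8. [r1c2∈{1}] nothing but 1 survives at r1c2. So r1c2=1.

Answer: 3 1 4 2 / 4 2 1 3 / 1 3 2 4 / 2 4 3 1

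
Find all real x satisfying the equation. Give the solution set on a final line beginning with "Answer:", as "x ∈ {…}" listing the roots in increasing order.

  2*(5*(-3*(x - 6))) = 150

Step 1. [2*(5*(-3*(x - 6))) = 150] 2·(inner) — divide through by 2 ⇒ div: 5*(-3*(x - 6)) = 75.
Step 2. [5*(-3*(x - 6)) = 75] divide by the outer 5 ⇒ div: -3*(x - 6) = 15.
Step 3. [-3*(x - 6) = 15] leading coefficient -3: divide by -3 ⇒ div: x - 6 = -5.
Step 4. [x - 6 = -5] peel the -6: add 6 from each side. So sub: x = 1.

Answer: x ∈ {1}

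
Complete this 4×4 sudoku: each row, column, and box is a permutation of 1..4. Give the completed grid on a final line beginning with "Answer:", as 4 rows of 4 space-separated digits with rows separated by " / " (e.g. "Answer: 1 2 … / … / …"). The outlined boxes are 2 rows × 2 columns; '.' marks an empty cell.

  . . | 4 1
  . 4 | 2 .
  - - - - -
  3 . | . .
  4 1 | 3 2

Step 1. [r3c2∈{2}] r3c2 has the single candidate 2. So r3c2=2.
Step 2. [r1c2∈{3}] r1c2 is down to just 3, so r1c2=3.
Step 3. [r2c1∈{1}] r2c1 is down to just 1 ⇒ r2c1=1.
Step 4. [r1c1∈{2}] r1c1 is down to just 2. So r1c1=2.
Step 5. [r2c4∈{3}] r2c4's peers cover all but 3 ⇒ r2c4=3.
Step 6. [r3c4∈{4}] only 4 remains possible at r3c4, so r3c4=4.
Step 7. [r3c3∈{1}] nothing but 1 survives at r3c3, so r3c3=1.

Answer: 2 3 4 1 / 1 4 2 3 / 3 2 1 4 / 4 1 3 2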